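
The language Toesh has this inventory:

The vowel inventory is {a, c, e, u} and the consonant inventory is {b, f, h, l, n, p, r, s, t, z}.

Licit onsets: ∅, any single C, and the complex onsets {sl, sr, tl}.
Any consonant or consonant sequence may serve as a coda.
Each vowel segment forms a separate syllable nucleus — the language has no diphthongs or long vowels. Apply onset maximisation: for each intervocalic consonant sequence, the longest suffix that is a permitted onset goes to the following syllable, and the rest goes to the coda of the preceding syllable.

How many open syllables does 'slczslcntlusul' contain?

The vowels are c, c, u, u — 4 nuclei, so 4 syllables.
/c…c/ gap (V1→V2): cluster /zsl/ — the longest permitted-onset suffix is /sl/; onset = /sl/, preceding coda = /z/.
/c…u/ gap (V2→V3): /ntl/ — longest licit onset from the right is /tl/, leaving /n/ as coda.
/u…u/ gap (V3→V4): /s/ → onset of the next syllable (single consonants are always licit onsets).
So the parse is slcz.slcn.tlu.sul.
Classifying each syllable: /slcz/ (closed), /slcn/ (closed), /tlu/ (open), /sul/ (closed).
Open syllables: 1.

1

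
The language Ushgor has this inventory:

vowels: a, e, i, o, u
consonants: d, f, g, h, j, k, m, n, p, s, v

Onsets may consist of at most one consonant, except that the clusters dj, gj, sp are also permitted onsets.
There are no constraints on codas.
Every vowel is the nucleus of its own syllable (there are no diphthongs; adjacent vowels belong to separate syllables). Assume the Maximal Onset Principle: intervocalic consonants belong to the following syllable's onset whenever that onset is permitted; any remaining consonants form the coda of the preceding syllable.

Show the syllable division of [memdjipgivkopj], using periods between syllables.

The vowels are e, i, i, o — 4 nuclei, so 4 syllables.
/e…i/ gap (V1→V2): cluster /mdj/ — the longest permitted-onset suffix is /dj/; onset = /dj/, preceding coda = /m/.
/i…i/ gap (V2→V3): /pg/ splits as /p/ + /g/ (/g/ is the longest suffix that is a licit onset).
/i…o/ gap (V3→V4): cluster /vk/ — the longest permitted-onset suffix is /k/; onset = /k/, preceding coda = /v/.

mem.djip.giv.kopj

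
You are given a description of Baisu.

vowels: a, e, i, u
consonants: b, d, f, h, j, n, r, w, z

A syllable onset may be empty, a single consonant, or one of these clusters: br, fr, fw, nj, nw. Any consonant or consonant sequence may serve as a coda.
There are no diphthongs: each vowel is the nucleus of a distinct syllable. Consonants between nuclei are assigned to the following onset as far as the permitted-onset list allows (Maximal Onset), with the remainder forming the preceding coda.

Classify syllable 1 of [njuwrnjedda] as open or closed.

Nuclei (vowels): u, e, a → 3 syllables.
Between /u/ (V1) and /e/ (V2): cluster /wrnj/ — the longest permitted-onset suffix is /nj/; onset = /nj/, preceding coda = /wr/.
Between /e/ (V2) and /a/ (V3): /dd/ — longest licit onset from the right is /d/, leaving /d/ as coda.
So the parse is njuwr.njed.da.
Syllable 1 is /njuwr/ with coda /wr/, so it is closed.

closed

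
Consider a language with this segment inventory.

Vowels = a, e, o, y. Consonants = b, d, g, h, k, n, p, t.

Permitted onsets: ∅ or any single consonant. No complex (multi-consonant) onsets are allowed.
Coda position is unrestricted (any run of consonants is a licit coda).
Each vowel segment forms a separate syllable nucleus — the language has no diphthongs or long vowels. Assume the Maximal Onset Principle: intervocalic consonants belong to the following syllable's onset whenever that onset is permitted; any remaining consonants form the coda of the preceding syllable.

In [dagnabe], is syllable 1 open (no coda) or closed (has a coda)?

The vowels are a, a, e — 3 nuclei, so 3 syllables.
/a…a/ gap (V1→V2): cluster /gn/ — the longest permitted-onset suffix is /n/; onset = /n/, preceding coda = /g/.
/a…e/ gap (V2→V3): just /b/ — single C goes to the following onset.
So the parse is dag.na.be.
Syllable 1 is /dag/ with coda /g/, so it is closed.

closed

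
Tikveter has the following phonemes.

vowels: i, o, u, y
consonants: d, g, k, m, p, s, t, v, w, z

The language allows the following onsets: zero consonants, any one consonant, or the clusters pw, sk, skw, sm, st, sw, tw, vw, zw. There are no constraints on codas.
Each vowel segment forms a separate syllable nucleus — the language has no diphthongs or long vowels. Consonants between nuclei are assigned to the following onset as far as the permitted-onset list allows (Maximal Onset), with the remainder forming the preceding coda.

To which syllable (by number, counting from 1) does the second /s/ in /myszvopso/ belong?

Vowels present: y, o, o; each is a nucleus, giving 3 syllables.
/y…o/ gap (V1→V2): cluster /szv/ — the longest permitted-onset suffix is /v/; onset = /v/, preceding coda = /sz/.
/o…o/ gap (V2→V3): /ps/ — longest licit onset from the right is /s/, leaving /p/ as coda.
Syllabification: mysz.vop.so.
The second /s/ is in the onset of syllable 3 (/so/).

3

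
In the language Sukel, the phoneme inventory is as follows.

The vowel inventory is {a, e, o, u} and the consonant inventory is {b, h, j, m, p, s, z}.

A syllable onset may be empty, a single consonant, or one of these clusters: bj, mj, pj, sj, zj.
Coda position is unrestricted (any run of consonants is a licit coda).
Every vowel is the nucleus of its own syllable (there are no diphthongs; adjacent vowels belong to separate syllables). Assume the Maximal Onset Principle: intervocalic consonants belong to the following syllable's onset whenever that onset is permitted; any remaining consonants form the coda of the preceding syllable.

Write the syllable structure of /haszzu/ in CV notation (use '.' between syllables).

Vowels present: a, u; each is a nucleus, giving 2 syllables.
V1 /a/ – V2 /u/: /szz/ splits as /sz/ + /z/ (/z/ is the longest suffix that is a licit onset).
Putting it together: hasz.zu.
Mapping each syllable to C/V: /hasz/ → CVCC, /zu/ → CV.

CVCC.CV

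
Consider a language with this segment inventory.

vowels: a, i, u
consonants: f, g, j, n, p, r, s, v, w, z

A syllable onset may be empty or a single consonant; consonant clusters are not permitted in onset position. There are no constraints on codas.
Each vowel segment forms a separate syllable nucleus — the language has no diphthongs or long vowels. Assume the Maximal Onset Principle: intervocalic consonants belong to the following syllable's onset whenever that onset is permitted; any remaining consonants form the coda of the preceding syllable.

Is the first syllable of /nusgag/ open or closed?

closed

Nuclei (vowels): u, a → 2 syllables.
V1 /u/ – V2 /a/: /sg/ — longest licit onset from the right is /g/, leaving /s/ as coda.
So the parse is nus.gag.
Syllable 1 is /nus/ with coda /s/, so it is closed.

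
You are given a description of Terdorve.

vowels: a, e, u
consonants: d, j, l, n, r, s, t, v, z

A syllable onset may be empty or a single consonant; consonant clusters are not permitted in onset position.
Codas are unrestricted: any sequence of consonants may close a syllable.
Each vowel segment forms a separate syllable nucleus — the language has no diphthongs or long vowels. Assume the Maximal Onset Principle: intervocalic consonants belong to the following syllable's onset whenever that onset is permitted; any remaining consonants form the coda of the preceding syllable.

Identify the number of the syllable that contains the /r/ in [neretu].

Nuclei (vowels): e, e, u → 3 syllables.
/e…e/ gap (V1→V2): /r/ → onset of the next syllable (single consonants are always licit onsets).
/e…u/ gap (V2→V3): just /t/ — single C goes to the following onset.
So the parse is ne.re.tu.
The /r/ is in the onset of syllable 2 (/re/).

2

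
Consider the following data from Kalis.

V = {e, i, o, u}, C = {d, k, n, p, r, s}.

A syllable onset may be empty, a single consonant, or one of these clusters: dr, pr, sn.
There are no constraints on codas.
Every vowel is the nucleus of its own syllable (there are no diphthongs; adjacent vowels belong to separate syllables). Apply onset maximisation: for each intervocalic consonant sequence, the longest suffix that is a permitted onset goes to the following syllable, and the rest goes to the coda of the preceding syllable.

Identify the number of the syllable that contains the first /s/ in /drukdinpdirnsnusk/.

Nuclei (vowels): u, i, i, u → 4 syllables.
V1 /u/ – V2 /i/: /kd/ splits as /k/ + /d/ (/d/ is the longest suffix that is a licit onset).
V2 /i/ – V3 /i/: /npd/ — longest licit onset from the right is /d/, leaving /np/ as coda.
V3 /i/ – V4 /u/: cluster /rnsn/ — the longest permitted-onset suffix is /sn/; onset = /sn/, preceding coda = /rn/.
Result: druk.dinp.dirn.snusk.
The first /s/ is in the onset of syllable 4 (/snusk/).

4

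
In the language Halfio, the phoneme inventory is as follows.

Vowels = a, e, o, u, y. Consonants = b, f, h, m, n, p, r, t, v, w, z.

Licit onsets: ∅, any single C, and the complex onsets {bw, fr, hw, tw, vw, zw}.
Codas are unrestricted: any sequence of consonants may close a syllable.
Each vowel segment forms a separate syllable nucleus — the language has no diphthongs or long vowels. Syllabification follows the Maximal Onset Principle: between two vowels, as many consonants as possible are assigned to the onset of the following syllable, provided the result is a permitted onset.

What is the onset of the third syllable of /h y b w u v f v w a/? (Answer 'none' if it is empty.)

vw

Nuclei (vowels): y, u, a → 3 syllables.
/y…u/ gap (V1→V2): /bw/ — entire cluster is a permitted onset → onset /bw/, coda ∅.
/u…a/ gap (V2→V3): /vfvw/ — longest licit onset from the right is /vw/, leaving /vf/ as coda.
Putting it together: hy.bwuvf.vwa.
Syllable 3 is /vwa/: onset /vw/, nucleus /a/, coda ∅.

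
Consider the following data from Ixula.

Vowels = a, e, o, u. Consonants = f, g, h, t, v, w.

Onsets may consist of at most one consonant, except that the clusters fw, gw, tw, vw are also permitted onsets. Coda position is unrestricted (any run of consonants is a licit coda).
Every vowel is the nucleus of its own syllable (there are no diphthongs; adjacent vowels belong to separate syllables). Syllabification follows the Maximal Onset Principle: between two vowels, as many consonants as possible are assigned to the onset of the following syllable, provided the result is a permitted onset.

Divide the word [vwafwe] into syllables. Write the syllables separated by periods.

vwa.fwe

Nuclei (vowels): a, e → 2 syllables.
V1 /a/ – V2 /e/: /fw/ — entire cluster is a permitted onset → onset /fw/, coda ∅.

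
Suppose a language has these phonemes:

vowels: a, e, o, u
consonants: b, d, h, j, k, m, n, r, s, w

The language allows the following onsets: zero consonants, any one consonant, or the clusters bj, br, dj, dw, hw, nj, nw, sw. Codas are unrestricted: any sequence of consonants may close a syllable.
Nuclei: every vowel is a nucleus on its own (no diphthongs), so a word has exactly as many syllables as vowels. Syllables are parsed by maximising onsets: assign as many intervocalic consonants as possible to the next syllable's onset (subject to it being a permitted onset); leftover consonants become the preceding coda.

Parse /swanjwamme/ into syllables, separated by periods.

swanj.wam.me

The vowels are a, a, e — 3 nuclei, so 3 syllables.
V1 /a/ – V2 /a/: /njw/ — longest licit onset from the right is /w/, leaving /nj/ as coda.
V2 /a/ – V3 /e/: /mm/ splits as /m/ + /m/ (/m/ is the longest suffix that is a licit onset).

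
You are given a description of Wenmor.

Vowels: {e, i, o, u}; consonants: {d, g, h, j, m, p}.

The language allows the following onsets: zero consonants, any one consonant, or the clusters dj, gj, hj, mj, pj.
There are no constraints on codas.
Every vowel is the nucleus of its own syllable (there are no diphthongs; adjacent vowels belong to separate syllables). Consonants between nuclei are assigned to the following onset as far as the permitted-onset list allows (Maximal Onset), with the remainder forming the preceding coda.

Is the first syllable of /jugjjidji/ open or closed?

closed

The vowels are u, i, i — 3 nuclei, so 3 syllables.
σ1/σ2 boundary: /gjj/ splits as /gj/ + /j/ (/j/ is the longest suffix that is a licit onset).
σ2/σ3 boundary: /dj/ — entire cluster is a permitted onset → onset /dj/, coda ∅.
Result: jugj.ji.dji.
Syllable 1 is /jugj/ with coda /gj/, so it is closed.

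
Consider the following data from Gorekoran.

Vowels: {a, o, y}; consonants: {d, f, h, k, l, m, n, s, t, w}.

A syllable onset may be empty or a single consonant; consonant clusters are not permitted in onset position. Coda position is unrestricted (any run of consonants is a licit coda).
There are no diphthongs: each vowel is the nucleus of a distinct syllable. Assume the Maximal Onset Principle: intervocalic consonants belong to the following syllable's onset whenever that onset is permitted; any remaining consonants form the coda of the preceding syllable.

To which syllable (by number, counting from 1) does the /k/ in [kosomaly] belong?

1

Vowels present: o, o, a, y; each is a nucleus, giving 4 syllables.
σ1/σ2 boundary: /s/ is a single consonant, so it becomes the next onset.
σ2/σ3 boundary: /m/ → onset of the next syllable (single consonants are always licit onsets).
σ3/σ4 boundary: /l/ → onset of the next syllable (single consonants are always licit onsets).
Putting it together: ko.so.ma.ly.
The /k/ is in the onset of syllable 1 (/ko/).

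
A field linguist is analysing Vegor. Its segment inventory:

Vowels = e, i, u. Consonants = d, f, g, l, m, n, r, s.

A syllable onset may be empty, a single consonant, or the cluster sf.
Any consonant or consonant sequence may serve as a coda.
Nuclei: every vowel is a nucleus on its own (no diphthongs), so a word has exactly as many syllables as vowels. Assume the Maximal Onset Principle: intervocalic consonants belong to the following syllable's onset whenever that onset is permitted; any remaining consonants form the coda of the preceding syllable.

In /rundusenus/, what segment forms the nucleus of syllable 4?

u

The vowels are u, u, e, u — 4 nuclei, so 4 syllables.
The fourth nucleus (vowel 4 from the left) is /u/.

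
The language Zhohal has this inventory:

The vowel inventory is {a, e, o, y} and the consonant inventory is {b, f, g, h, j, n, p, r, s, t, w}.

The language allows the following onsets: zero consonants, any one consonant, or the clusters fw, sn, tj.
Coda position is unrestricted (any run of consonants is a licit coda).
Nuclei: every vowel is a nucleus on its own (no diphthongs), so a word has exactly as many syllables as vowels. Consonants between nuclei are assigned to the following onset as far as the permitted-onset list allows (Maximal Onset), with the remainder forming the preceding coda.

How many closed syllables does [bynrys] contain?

Nuclei (vowels): y, y → 2 syllables.
σ1/σ2 boundary: /nr/ splits as /n/ + /r/ (/r/ is the longest suffix that is a licit onset).
Result: byn.rys.
Classifying each syllable: /byn/ (closed), /rys/ (closed).
Closed syllables: 2.

2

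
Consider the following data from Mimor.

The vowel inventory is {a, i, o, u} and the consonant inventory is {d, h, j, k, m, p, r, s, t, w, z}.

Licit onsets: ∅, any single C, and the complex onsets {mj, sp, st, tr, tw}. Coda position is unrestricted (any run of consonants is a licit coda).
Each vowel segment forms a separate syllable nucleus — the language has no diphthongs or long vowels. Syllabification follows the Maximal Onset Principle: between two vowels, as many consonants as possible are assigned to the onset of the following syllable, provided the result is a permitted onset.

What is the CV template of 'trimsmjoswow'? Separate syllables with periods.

Nuclei (vowels): i, o, o → 3 syllables.
σ1/σ2 boundary: cluster /msmj/ — the longest permitted-onset suffix is /mj/; onset = /mj/, preceding coda = /ms/.
σ2/σ3 boundary: cluster /sw/ — the longest permitted-onset suffix is /w/; onset = /w/, preceding coda = /s/.
Putting it together: trims.mjos.wow.
Mapping each syllable to C/V: /trims/ → CCVCC, /mjos/ → CCVC, /wow/ → CVC.

CCVCC.CCVC.CVC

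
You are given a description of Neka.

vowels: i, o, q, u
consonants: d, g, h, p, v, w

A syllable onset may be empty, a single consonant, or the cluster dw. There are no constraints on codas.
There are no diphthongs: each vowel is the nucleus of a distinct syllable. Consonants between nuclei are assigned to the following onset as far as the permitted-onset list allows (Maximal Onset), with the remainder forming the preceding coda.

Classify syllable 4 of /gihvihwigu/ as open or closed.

open

The vowels are i, i, i, u — 4 nuclei, so 4 syllables.
/i…i/ gap (V1→V2): cluster /hv/ — the longest permitted-onset suffix is /v/; onset = /v/, preceding coda = /h/.
/i…i/ gap (V2→V3): /hw/; trying suffixes from longest down, /w/ is the first permitted one, so coda /h/ | onset /w/.
/i…u/ gap (V3→V4): /g/ is a single consonant, so it becomes the next onset.
Syllabification: gih.vih.wi.gu.
Syllable 4 is /gu/; it ends in its nucleus with no coda, so it is open.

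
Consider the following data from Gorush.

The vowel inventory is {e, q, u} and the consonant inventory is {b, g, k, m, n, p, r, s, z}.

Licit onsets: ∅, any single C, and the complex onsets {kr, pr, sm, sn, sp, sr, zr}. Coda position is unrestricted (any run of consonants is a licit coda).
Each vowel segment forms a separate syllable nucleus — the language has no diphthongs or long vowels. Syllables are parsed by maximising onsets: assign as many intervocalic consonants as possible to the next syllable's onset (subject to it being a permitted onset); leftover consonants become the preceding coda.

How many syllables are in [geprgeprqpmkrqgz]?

Nuclei (vowels): e, e, q, q → 4 syllables.

4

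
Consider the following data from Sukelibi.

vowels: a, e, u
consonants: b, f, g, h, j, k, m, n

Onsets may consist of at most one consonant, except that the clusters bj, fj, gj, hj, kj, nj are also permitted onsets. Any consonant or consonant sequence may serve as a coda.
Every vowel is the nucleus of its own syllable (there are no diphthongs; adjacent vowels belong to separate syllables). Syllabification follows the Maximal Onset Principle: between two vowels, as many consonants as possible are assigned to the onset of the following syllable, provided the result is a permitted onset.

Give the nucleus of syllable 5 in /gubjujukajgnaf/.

a

The vowels are u, u, u, a, a — 5 nuclei, so 5 syllables.
The fifth nucleus (vowel 5 from the left) is /a/.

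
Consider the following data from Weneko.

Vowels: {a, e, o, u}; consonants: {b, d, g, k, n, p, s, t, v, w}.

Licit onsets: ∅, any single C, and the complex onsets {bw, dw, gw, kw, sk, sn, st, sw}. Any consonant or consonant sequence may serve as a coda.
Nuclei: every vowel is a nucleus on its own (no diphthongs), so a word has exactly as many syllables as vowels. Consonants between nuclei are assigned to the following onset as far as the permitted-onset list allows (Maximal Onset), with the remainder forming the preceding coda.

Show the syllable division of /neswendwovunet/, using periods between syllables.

Vowels present: e, e, o, u, e; each is a nucleus, giving 5 syllables.
σ1/σ2 boundary: /sw/ is a licit onset in full, so it all attaches to the next syllable.
σ2/σ3 boundary: /ndw/ splits as /n/ + /dw/ (/dw/ is the longest suffix that is a licit onset).
σ3/σ4 boundary: /v/ → onset of the next syllable (single consonants are always licit onsets).
σ4/σ5 boundary: /n/ is a single consonant, so it becomes the next onset.

ne.swen.dwo.vu.net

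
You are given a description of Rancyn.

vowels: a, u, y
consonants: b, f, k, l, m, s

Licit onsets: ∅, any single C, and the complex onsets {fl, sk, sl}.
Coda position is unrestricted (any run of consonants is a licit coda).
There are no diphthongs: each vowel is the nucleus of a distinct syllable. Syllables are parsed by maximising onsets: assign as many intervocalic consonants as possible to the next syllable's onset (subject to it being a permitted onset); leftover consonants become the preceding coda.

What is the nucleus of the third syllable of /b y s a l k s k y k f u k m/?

y

The vowels are y, a, y, u — 4 nuclei, so 4 syllables.
The third nucleus (vowel 3 from the left) is /y/.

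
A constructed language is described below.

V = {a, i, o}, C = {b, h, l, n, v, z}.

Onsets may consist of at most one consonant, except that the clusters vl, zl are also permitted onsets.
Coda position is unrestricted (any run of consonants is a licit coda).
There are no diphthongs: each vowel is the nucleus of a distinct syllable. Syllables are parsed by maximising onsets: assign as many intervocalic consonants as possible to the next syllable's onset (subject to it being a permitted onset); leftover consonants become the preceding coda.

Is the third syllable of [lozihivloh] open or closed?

open

Vowels present: o, i, i, o; each is a nucleus, giving 4 syllables.
σ1/σ2 boundary: just /z/ — single C goes to the following onset.
σ2/σ3 boundary: /h/ → onset of the next syllable (single consonants are always licit onsets).
σ3/σ4 boundary: cluster /vl/ — /vl/ is itself a permitted onset, so the whole cluster goes right; preceding coda = ∅.
Syllabification: lo.zi.hi.vloh.
Syllable 3 is /hi/; it ends in its nucleus with no coda, so it is open.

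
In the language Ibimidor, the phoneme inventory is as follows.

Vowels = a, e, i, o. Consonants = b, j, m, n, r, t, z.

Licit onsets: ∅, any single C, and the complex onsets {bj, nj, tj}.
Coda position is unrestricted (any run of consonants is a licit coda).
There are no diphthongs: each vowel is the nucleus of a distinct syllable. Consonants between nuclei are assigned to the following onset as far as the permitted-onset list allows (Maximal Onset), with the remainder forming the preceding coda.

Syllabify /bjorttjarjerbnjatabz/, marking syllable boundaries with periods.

bjort.tjar.jerb.nja.tabz

Nuclei (vowels): o, a, e, a, a → 5 syllables.
σ1/σ2 boundary: /rttj/ splits as /rt/ + /tj/ (/tj/ is the longest suffix that is a licit onset).
σ2/σ3 boundary: cluster /rj/ — the longest permitted-onset suffix is /j/; onset = /j/, preceding coda = /r/.
σ3/σ4 boundary: /rbnj/ — longest licit onset from the right is /nj/, leaving /rb/ as coda.
σ4/σ5 boundary: /t/ is a single consonant, so it becomes the next onset.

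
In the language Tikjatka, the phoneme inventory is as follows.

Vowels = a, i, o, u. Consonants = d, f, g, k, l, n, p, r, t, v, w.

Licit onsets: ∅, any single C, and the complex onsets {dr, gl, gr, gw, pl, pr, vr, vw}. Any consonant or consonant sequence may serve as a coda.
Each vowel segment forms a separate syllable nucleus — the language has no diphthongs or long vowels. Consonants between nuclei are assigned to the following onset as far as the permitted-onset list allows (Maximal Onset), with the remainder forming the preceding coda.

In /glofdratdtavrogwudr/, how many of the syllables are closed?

3

The vowels are o, a, a, o, u — 5 nuclei, so 5 syllables.
σ1/σ2 boundary: cluster /fdr/ — the longest permitted-onset suffix is /dr/; onset = /dr/, preceding coda = /f/.
σ2/σ3 boundary: /tdt/; trying suffixes from longest down, /t/ is the first permitted one, so coda /td/ | onset /t/.
σ3/σ4 boundary: /vr/ — entire cluster is a permitted onset → onset /vr/, coda ∅.
σ4/σ5 boundary: cluster /gw/ — /gw/ is itself a permitted onset, so the whole cluster goes right; preceding coda = ∅.
So the parse is glof.dratd.ta.vro.gwudr.
Classifying each syllable: /glof/ (closed), /dratd/ (closed), /ta/ (open), /vro/ (open), /gwudr/ (closed).
Closed syllables: 3.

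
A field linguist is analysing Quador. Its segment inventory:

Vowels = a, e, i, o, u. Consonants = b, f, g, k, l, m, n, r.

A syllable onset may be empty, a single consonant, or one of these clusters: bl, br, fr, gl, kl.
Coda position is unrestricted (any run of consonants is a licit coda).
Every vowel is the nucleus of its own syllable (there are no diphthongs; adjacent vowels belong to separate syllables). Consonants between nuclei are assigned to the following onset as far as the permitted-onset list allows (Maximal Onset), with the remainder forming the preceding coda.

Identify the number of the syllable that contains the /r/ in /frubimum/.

The vowels are u, i, u — 3 nuclei, so 3 syllables.
/u…i/ gap (V1→V2): /b/ → onset of the next syllable (single consonants are always licit onsets).
/i…u/ gap (V2→V3): /m/ is a single consonant, so it becomes the next onset.
Result: fru.bi.mum.
The /r/ is in the onset of syllable 1 (/fru/).

1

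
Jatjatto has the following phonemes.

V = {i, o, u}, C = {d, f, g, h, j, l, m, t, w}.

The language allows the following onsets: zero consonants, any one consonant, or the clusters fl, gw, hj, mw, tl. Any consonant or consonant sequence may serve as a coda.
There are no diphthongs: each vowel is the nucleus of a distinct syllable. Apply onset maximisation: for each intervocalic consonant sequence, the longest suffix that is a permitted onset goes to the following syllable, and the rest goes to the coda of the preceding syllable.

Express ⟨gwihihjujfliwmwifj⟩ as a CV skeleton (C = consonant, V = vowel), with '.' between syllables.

Nuclei (vowels): i, i, u, i, i → 5 syllables.
/i…i/ gap (V1→V2): just /h/ — single C goes to the following onset.
/i…u/ gap (V2→V3): /hj/ is a licit onset in full, so it all attaches to the next syllable.
/u…i/ gap (V3→V4): /jfl/ splits as /j/ + /fl/ (/fl/ is the longest suffix that is a licit onset).
/i…i/ gap (V4→V5): /wmw/; trying suffixes from longest down, /mw/ is the first permitted one, so coda /w/ | onset /mw/.
Putting it together: gwi.hi.hjuj.fliw.mwifj.
Mapping each syllable to C/V: /gwi/ → CCV, /hi/ → CV, /hjuj/ → CCVC, /fliw/ → CCVC, /mwifj/ → CCVCC.

CCV.CV.CCVC.CCVC.CCVCC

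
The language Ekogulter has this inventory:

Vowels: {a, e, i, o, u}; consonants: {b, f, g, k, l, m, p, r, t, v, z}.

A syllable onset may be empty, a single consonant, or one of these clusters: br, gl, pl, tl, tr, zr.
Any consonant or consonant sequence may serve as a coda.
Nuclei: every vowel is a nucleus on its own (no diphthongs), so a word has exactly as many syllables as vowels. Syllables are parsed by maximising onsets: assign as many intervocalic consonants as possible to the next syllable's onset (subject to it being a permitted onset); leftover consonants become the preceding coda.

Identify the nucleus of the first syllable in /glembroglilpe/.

The vowels are e, o, i, e — 4 nuclei, so 4 syllables.
The first nucleus (vowel 1 from the left) is /e/.

e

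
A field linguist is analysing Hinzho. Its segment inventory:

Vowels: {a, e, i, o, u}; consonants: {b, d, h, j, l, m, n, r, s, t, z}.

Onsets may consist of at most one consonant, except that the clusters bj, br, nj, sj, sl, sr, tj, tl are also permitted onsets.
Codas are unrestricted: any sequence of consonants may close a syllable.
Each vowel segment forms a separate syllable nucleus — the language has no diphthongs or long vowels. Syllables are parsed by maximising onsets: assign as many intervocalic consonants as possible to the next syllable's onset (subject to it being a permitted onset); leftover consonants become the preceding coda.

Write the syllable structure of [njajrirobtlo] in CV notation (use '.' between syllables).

Nuclei (vowels): a, i, o, o → 4 syllables.
V1 /a/ – V2 /i/: /jr/ splits as /j/ + /r/ (/r/ is the longest suffix that is a licit onset).
V2 /i/ – V3 /o/: /r/ → onset of the next syllable (single consonants are always licit onsets).
V3 /o/ – V4 /o/: /btl/; trying suffixes from longest down, /tl/ is the first permitted one, so coda /b/ | onset /tl/.
So the parse is njaj.ri.rob.tlo.
Mapping each syllable to C/V: /njaj/ → CCVC, /ri/ → CV, /rob/ → CVC, /tlo/ → CCV.

CCVC.CV.CVC.CCV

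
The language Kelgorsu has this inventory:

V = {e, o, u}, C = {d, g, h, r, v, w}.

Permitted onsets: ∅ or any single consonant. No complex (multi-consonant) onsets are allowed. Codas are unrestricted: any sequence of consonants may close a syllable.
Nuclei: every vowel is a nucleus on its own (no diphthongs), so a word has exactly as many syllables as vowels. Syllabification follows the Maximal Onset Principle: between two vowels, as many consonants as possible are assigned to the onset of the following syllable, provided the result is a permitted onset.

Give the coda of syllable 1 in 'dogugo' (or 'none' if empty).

none

Vowels present: o, u, o; each is a nucleus, giving 3 syllables.
σ1/σ2 boundary: just /g/ — single C goes to the following onset.
σ2/σ3 boundary: /g/ → onset of the next syllable (single consonants are always licit onsets).
Putting it together: do.gu.go.
Syllable 1 is /do/: onset /d/, nucleus /o/, coda ∅.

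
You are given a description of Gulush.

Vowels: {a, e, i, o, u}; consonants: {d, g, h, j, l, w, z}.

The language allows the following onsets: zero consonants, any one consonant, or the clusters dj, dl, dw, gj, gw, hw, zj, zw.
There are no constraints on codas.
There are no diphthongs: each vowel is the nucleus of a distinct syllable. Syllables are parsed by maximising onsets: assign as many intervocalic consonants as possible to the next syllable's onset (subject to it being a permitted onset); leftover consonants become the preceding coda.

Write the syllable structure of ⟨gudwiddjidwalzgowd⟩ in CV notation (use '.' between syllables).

The vowels are u, i, i, a, o — 5 nuclei, so 5 syllables.
Between /u/ (V1) and /i/ (V2): /dw/ is a licit onset in full, so it all attaches to the next syllable.
Between /i/ (V2) and /i/ (V3): cluster /ddj/ — the longest permitted-onset suffix is /dj/; onset = /dj/, preceding coda = /d/.
Between /i/ (V3) and /a/ (V4): /dw/ — entire cluster is a permitted onset → onset /dw/, coda ∅.
Between /a/ (V4) and /o/ (V5): /lzg/ — longest licit onset from the right is /g/, leaving /lz/ as coda.
Putting it together: gu.dwid.dji.dwalz.gowd.
Mapping each syllable to C/V: /gu/ → CV, /dwid/ → CCVC, /dji/ → CCV, /dwalz/ → CCVCC, /gowd/ → CVCC.

CV.CCVC.CCV.CCVCC.CVCC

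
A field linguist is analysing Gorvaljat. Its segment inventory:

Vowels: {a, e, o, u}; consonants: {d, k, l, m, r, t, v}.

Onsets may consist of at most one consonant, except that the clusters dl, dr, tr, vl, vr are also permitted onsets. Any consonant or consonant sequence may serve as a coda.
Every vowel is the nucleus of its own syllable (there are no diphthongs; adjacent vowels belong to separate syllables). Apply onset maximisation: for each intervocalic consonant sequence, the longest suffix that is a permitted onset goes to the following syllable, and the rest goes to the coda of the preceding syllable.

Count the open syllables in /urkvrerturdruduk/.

1

Nuclei (vowels): u, e, u, u, u → 5 syllables.
V1 /u/ – V2 /e/: /rkvr/; trying suffixes from longest down, /vr/ is the first permitted one, so coda /rk/ | onset /vr/.
V2 /e/ – V3 /u/: /rt/ splits as /r/ + /t/ (/t/ is the longest suffix that is a licit onset).
V3 /u/ – V4 /u/: cluster /rdr/ — the longest permitted-onset suffix is /dr/; onset = /dr/, preceding coda = /r/.
V4 /u/ – V5 /u/: just /d/ — single C goes to the following onset.
Syllabification: urk.vrer.tur.dru.duk.
Classifying each syllable: /urk/ (closed), /vrer/ (closed), /tur/ (closed), /dru/ (open), /duk/ (closed).
Open syllables: 1.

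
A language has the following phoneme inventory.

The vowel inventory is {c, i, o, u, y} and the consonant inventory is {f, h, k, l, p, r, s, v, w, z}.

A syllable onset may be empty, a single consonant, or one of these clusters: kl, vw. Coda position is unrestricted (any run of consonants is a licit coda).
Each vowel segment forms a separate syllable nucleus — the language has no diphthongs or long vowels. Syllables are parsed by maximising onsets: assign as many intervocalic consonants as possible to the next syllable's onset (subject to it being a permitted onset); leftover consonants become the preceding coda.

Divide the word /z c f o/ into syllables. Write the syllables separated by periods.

zc.fo

Nuclei (vowels): c, o → 2 syllables.
Between /c/ (V1) and /o/ (V2): /f/ → onset of the next syllable (single consonants are always licit onsets).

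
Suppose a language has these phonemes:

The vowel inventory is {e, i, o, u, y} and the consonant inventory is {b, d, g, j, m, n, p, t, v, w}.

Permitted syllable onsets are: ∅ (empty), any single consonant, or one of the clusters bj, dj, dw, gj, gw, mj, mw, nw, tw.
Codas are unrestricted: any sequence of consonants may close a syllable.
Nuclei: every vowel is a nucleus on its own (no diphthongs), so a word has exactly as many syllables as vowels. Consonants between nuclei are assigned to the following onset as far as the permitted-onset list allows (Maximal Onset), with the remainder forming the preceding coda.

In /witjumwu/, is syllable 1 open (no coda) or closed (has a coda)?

Nuclei (vowels): i, u, u → 3 syllables.
Between /i/ (V1) and /u/ (V2): cluster /tj/ — the longest permitted-onset suffix is /j/; onset = /j/, preceding coda = /t/.
Between /u/ (V2) and /u/ (V3): /mw/ — entire cluster is a permitted onset → onset /mw/, coda ∅.
Putting it together: wit.ju.mwu.
Syllable 1 is /wit/ with coda /t/, so it is closed.

closed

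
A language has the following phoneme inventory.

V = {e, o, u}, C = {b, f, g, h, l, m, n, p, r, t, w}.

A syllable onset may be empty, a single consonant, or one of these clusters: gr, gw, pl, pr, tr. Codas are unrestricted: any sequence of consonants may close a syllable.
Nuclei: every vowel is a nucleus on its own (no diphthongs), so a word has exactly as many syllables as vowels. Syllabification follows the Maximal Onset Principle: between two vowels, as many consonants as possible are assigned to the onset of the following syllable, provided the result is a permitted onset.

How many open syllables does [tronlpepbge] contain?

Vowels present: o, e, e; each is a nucleus, giving 3 syllables.
Between /o/ (V1) and /e/ (V2): /nlp/ — longest licit onset from the right is /p/, leaving /nl/ as coda.
Between /e/ (V2) and /e/ (V3): cluster /pbg/ — the longest permitted-onset suffix is /g/; onset = /g/, preceding coda = /pb/.
Result: tronl.pepb.ge.
Classifying each syllable: /tronl/ (closed), /pepb/ (closed), /ge/ (open).
Open syllables: 1.

1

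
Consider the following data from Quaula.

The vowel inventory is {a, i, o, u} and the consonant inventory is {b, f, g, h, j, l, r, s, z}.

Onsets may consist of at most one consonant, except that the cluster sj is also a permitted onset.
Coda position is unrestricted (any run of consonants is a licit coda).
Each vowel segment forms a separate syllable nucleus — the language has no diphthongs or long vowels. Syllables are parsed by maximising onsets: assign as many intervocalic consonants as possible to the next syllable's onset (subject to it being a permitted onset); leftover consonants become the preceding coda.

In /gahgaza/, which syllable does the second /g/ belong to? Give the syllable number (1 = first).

Vowels present: a, a, a; each is a nucleus, giving 3 syllables.
σ1/σ2 boundary: /hg/ splits as /h/ + /g/ (/g/ is the longest suffix that is a licit onset).
σ2/σ3 boundary: just /z/ — single C goes to the following onset.
Putting it together: gah.ga.za.
The second /g/ is in the onset of syllable 2 (/ga/).

2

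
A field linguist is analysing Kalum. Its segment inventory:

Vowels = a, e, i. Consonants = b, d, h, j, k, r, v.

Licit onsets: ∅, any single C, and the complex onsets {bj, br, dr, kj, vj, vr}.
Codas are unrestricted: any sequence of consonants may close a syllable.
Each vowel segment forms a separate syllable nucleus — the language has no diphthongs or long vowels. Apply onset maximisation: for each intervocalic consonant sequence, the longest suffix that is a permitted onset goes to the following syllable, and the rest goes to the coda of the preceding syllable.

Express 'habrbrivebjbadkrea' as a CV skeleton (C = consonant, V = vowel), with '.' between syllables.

Vowels present: a, i, e, a, e, a; each is a nucleus, giving 6 syllables.
Between /a/ (V1) and /i/ (V2): cluster /brbr/ — the longest permitted-onset suffix is /br/; onset = /br/, preceding coda = /br/.
Between /i/ (V2) and /e/ (V3): just /v/ — single C goes to the following onset.
Between /e/ (V3) and /a/ (V4): /bjb/; trying suffixes from longest down, /b/ is the first permitted one, so coda /bj/ | onset /b/.
Between /a/ (V4) and /e/ (V5): /dkr/ splits as /dk/ + /r/ (/r/ is the longest suffix that is a licit onset).
Between /e/ (V5) and /a/ (V6): no consonants, so the boundary falls immediately after /e/.
Putting it together: habr.bri.vebj.badk.re.a.
Mapping each syllable to C/V: /habr/ → CVCC, /bri/ → CCV, /vebj/ → CVCC, /badk/ → CVCC, /re/ → CV, /a/ → V.

CVCC.CCV.CVCC.CVCC.CV.V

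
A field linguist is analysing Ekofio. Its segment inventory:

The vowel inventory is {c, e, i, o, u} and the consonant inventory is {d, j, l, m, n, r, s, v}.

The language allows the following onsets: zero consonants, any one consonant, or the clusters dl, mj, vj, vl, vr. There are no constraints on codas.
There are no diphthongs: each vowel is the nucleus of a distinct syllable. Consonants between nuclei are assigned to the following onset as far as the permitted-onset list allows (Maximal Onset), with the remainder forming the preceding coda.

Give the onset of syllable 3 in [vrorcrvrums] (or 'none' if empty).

The vowels are o, c, u — 3 nuclei, so 3 syllables.
V1 /o/ – V2 /c/: /r/ is a single consonant, so it becomes the next onset.
V2 /c/ – V3 /u/: /rvr/ — longest licit onset from the right is /vr/, leaving /r/ as coda.
Putting it together: vro.rcr.vrums.
Syllable 3 is /vrums/: onset /vr/, nucleus /u/, coda /ms/.

vr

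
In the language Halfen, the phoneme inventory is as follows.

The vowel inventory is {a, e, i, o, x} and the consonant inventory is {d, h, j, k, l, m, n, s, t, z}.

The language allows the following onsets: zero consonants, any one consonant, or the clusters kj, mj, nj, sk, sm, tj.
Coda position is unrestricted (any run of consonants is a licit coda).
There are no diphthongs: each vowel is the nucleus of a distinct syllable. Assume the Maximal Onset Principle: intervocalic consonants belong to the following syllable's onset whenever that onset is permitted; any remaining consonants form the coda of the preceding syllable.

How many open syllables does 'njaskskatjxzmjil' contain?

Vowels present: a, a, x, i; each is a nucleus, giving 4 syllables.
/a…a/ gap (V1→V2): cluster /sksk/ — the longest permitted-onset suffix is /sk/; onset = /sk/, preceding coda = /sk/.
/a…x/ gap (V2→V3): /tj/ — entire cluster is a permitted onset → onset /tj/, coda ∅.
/x…i/ gap (V3→V4): /zmj/ — longest licit onset from the right is /mj/, leaving /z/ as coda.
So the parse is njask.ska.tjxz.mjil.
Classifying each syllable: /njask/ (closed), /ska/ (open), /tjxz/ (closed), /mjil/ (closed).
Open syllables: 1.

1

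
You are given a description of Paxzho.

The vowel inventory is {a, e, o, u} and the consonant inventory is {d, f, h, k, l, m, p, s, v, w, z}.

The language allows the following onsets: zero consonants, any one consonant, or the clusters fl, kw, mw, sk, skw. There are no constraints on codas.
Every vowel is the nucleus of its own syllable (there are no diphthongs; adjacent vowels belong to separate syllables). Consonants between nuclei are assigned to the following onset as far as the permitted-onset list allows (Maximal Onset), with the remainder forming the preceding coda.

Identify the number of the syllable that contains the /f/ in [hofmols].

Vowels present: o, o; each is a nucleus, giving 2 syllables.
σ1/σ2 boundary: /fm/; trying suffixes from longest down, /m/ is the first permitted one, so coda /f/ | onset /m/.
Result: hof.mols.
The /f/ is in the coda of syllable 1 (/hof/).

1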